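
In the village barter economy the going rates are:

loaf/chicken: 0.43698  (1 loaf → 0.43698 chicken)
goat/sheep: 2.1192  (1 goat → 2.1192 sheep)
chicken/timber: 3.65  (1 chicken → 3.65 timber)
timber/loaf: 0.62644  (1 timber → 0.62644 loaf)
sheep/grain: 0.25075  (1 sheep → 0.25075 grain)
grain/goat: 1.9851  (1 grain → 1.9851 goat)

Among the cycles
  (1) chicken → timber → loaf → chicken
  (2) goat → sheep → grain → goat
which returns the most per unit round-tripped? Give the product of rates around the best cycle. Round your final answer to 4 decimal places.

1.0549

(1) 3.65 × 0.62644 × 0.43698 = 0.99916
(2) 2.1192 × 0.25075 × 1.9851 = 1.05486
Highest is cycle (2) at 1.0549 (>1, arbitrage).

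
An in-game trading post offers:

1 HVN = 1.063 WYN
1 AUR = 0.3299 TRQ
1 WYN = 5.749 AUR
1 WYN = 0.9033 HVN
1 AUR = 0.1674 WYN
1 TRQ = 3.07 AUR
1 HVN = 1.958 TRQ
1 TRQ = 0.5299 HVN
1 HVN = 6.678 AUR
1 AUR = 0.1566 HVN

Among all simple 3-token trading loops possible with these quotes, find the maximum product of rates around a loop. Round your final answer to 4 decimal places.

1.1674

TRQ→HVN→AUR→TRQ: 0.5299 × 6.678 × 0.3299 = 1.16741
AUR→WYN→HVN→AUR: 0.1674 × 0.9033 × 6.678 = 1.00980
AUR→HVN→WYN→AUR: 0.1566 × 1.063 × 5.749 = 0.95701
TRQ→AUR→HVN→TRQ: 3.07 × 0.1566 × 1.958 = 0.94133
Maximum is TRQ→HVN→AUR→TRQ at 1.1674; arbitrage exists.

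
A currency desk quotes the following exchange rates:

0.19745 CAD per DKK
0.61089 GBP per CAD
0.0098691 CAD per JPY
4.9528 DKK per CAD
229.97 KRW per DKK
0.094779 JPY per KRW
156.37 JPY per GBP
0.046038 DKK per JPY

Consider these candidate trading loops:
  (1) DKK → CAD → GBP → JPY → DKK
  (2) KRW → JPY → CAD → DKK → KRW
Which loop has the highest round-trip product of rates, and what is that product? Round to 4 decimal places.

1.0654

(1) 0.19745 × 0.61089 × 156.37 × 0.046038 = 0.86834
(2) 0.094779 × 0.0098691 × 4.9528 × 229.97 = 1.06540
Highest is cycle (2) at 1.0654 (>1, arbitrage).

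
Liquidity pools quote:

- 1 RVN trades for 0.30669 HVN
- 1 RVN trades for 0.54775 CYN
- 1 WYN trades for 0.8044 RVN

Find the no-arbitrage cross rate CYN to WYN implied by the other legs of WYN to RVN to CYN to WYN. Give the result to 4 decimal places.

2.2696

Known legs of the cycle: 0.8044 × 0.54775 = 0.4406101
For no arbitrage the full-cycle product must be 1, so the missing rate is 1 / 0.4406101 ≈ 2.269580.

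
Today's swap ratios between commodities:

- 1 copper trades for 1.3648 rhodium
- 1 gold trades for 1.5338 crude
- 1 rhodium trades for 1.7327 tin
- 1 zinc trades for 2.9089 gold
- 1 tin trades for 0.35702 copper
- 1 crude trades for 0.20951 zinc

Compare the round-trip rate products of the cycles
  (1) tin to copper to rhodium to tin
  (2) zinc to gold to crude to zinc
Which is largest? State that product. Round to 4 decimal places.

0.9348

(1) 0.35702 × 1.3648 × 1.7327 = 0.84428
(2) 2.9089 × 1.5338 × 0.20951 = 0.93476
Highest is cycle (2) at 0.9348 (≤1, no arbitrage).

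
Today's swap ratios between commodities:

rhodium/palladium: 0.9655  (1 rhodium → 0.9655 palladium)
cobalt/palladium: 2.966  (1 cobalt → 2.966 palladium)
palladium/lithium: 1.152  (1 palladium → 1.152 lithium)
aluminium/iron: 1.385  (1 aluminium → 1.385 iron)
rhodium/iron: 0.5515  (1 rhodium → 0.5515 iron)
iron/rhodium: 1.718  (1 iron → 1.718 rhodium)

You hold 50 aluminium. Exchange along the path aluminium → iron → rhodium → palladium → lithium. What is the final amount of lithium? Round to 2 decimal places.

50 aluminium × 1.385 = 69.25 iron
69.25 iron × 1.718 = 118.9715 rhodium
118.9715 rhodium × 0.9655 = 114.86698325 palladium
114.86698325 palladium × 1.152 = 132.326764704 lithium

132.33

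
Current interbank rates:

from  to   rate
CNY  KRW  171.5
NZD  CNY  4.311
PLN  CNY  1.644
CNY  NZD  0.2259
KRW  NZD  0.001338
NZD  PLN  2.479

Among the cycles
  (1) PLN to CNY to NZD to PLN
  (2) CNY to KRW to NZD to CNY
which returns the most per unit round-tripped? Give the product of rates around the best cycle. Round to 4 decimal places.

0.9892

(1) 1.644 × 0.2259 × 2.479 = 0.92065
(2) 171.5 × 0.001338 × 4.311 = 0.98923
Highest is cycle (2) at 0.9892 (≤1, no arbitrage).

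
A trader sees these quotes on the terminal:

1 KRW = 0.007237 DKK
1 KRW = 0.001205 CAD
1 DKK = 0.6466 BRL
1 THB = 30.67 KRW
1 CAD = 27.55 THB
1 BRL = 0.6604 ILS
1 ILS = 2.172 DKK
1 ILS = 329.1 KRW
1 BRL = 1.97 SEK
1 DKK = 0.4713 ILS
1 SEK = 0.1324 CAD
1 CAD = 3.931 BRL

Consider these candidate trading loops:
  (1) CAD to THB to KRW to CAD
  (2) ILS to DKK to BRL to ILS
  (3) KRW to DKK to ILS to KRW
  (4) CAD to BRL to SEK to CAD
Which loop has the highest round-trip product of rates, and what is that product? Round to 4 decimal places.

(1) 27.55 × 30.67 × 0.001205 = 1.01817
(2) 2.172 × 0.6466 × 0.6604 = 0.92748
(3) 0.007237 × 0.4713 × 329.1 = 1.12249
(4) 3.931 × 1.97 × 0.1324 = 1.02531
Highest is cycle (3) at 1.1225 (>1, arbitrage).

1.1225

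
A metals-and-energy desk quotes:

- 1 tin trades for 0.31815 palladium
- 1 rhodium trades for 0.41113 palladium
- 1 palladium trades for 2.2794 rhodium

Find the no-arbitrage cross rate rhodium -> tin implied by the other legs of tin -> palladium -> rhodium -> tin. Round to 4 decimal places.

Known legs of the cycle: 0.31815 × 2.2794 = 0.72519111
For no arbitrage the full-cycle product must be 1, so the missing rate is 1 / 0.72519111 ≈ 1.378947.

1.3789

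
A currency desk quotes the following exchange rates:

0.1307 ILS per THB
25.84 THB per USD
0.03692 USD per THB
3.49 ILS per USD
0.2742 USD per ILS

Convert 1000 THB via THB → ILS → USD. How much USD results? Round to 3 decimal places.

1000 THB × 0.1307 = 130.7 ILS
130.7 ILS × 0.2742 = 35.83794 USD

35.838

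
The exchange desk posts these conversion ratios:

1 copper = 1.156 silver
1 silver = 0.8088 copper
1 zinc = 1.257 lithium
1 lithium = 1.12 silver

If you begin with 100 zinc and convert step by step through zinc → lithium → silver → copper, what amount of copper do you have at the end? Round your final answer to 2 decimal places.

113.87

100 zinc × 1.257 = 125.7 lithium
125.7 lithium × 1.12 = 140.784 silver
140.784 silver × 0.8088 = 113.8660992 copper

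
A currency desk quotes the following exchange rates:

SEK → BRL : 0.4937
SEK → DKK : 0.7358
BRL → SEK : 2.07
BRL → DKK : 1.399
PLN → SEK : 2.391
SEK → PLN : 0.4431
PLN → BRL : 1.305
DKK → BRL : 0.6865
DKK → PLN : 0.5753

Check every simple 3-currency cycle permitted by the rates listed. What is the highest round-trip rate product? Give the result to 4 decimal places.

SEK→PLN→BRL→SEK: 0.4431 × 1.305 × 2.07 = 1.19697
DKK→PLN→BRL→DKK: 0.5753 × 1.305 × 1.399 = 1.05032
SEK→DKK→BRL→SEK: 0.7358 × 0.6865 × 2.07 = 1.04561
SEK→DKK→PLN→SEK: 0.7358 × 0.5753 × 2.391 = 1.01212
Maximum is SEK→PLN→BRL→SEK at 1.1970; arbitrage exists.

1.1970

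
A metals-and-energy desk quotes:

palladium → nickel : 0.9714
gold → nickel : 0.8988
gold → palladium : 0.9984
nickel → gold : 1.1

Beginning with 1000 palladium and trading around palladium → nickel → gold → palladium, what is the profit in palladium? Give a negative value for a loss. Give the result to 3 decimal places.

1000 palladium × 0.9714 = 971.4 nickel
971.4 nickel × 1.1 = 1068.54 gold
1068.54 gold × 0.9984 = 1066.830336 palladium
Net change: 1066.830336 − 1000 = 66.830336 palladium

66.830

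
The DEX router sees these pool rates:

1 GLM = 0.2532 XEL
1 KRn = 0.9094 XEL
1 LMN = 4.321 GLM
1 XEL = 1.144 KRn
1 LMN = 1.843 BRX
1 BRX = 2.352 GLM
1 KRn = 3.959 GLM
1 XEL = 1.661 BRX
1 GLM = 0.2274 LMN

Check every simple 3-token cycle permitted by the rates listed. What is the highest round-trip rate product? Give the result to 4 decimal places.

1.1468

XEL→KRn→GLM→XEL: 1.144 × 3.959 × 0.2532 = 1.14677
BRX→GLM→XEL→BRX: 2.352 × 0.2532 × 1.661 = 0.98917
BRX→GLM→LMN→BRX: 2.352 × 0.2274 × 1.843 = 0.98572
Maximum is XEL→KRn→GLM→XEL at 1.1468; arbitrage exists.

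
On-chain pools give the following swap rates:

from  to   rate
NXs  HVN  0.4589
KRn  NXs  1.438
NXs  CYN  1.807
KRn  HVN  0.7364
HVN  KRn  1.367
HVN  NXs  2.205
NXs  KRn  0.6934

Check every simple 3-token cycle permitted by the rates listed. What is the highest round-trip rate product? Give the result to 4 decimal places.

HVN→NXs→KRn→HVN: 2.205 × 0.6934 × 0.7364 = 1.12592
HVN→KRn→NXs→HVN: 1.367 × 1.438 × 0.4589 = 0.90208
Maximum is HVN→NXs→KRn→HVN at 1.1259; arbitrage exists.

1.1259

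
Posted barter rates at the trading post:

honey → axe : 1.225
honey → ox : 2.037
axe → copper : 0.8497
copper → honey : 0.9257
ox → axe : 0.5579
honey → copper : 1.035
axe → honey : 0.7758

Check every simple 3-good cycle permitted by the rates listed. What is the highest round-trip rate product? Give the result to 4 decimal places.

0.9635

honey→axe→copper→honey: 1.225 × 0.8497 × 0.9257 = 0.96354
honey→ox→axe→honey: 2.037 × 0.5579 × 0.7758 = 0.88165
Maximum is honey→axe→copper→honey at 0.9635; no arbitrage — every cycle loses value.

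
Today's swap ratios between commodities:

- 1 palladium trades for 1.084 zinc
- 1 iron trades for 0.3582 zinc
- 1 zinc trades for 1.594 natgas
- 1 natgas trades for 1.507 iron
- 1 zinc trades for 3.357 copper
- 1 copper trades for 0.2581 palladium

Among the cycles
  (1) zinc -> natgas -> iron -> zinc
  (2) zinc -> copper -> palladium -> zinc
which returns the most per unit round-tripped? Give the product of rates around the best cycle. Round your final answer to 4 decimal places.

(1) 1.594 × 1.507 × 0.3582 = 0.86045
(2) 3.357 × 0.2581 × 1.084 = 0.93922
Highest is cycle (2) at 0.9392 (≤1, no arbitrage).

0.9392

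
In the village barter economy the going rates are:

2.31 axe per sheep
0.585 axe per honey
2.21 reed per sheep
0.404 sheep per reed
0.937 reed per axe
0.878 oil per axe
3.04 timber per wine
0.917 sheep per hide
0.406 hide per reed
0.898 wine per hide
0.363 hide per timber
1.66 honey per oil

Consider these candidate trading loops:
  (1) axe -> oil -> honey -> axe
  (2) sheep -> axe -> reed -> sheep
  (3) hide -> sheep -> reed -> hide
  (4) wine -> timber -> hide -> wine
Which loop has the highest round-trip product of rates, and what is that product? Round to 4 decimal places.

0.9910

(1) 0.878 × 1.66 × 0.585 = 0.85263
(2) 2.31 × 0.937 × 0.404 = 0.87445
(3) 0.917 × 2.21 × 0.406 = 0.82279
(4) 3.04 × 0.363 × 0.898 = 0.99096
Highest is cycle (4) at 0.9910 (≤1, no arbitrage).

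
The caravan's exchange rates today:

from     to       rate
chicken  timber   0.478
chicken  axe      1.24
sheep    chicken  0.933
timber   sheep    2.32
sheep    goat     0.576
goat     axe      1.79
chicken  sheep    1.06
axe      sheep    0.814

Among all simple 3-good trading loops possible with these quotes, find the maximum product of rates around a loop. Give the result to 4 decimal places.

1.0347

timber→sheep→chicken→timber: 2.32 × 0.933 × 0.478 = 1.03466
sheep→chicken→axe→sheep: 0.933 × 1.24 × 0.814 = 0.94173
sheep→goat→axe→sheep: 0.576 × 1.79 × 0.814 = 0.83927
Maximum is timber→sheep→chicken→timber at 1.0347; arbitrage exists.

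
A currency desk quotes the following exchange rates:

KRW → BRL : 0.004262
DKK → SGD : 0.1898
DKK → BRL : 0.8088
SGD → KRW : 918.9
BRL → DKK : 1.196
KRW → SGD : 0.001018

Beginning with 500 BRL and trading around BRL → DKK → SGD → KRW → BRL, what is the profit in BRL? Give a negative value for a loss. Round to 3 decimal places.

500 BRL × 1.196 = 598 DKK
598 DKK × 0.1898 = 113.5004 SGD
113.5004 SGD × 918.9 = 104295.51756 KRW
104295.51756 KRW × 0.004262 = 444.50749584072 BRL
Net change: 444.50749584072 − 500 = -55.49250415928 BRL

-55.493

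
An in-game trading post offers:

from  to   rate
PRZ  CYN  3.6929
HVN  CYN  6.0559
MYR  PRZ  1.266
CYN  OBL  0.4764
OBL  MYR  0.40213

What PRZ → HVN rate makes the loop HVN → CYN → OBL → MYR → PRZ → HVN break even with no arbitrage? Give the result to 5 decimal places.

0.68085

Known legs of the cycle: 6.0559 × 0.4764 × 0.40213 × 1.266 = 1.4687592931108008
For no arbitrage the full-cycle product must be 1, so the missing rate is 1 / 1.4687592931108008 ≈ 0.6808468.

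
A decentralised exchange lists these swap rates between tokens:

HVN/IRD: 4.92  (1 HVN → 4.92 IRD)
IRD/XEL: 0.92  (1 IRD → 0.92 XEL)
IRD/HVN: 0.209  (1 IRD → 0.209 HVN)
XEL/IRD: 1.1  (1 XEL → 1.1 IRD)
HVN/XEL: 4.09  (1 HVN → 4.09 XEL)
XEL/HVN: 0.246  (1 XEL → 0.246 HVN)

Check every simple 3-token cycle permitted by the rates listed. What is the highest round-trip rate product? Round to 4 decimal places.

XEL→HVN→IRD→XEL: 0.246 × 4.92 × 0.92 = 1.11349
XEL→IRD→HVN→XEL: 1.1 × 0.209 × 4.09 = 0.94029
Maximum is XEL→HVN→IRD→XEL at 1.1135; arbitrage exists.

1.1135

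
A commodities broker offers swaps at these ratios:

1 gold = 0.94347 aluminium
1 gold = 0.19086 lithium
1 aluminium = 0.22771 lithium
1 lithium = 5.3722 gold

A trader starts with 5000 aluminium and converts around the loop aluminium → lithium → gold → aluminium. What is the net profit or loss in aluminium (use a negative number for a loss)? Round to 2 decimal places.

5000 aluminium × 0.22771 = 1138.55 lithium
1138.55 lithium × 5.3722 = 6116.51831 gold
6116.51831 gold × 0.94347 = 5770.7515299357 aluminium
Net change: 5770.7515299357 − 5000 = 770.7515299357 aluminium

770.75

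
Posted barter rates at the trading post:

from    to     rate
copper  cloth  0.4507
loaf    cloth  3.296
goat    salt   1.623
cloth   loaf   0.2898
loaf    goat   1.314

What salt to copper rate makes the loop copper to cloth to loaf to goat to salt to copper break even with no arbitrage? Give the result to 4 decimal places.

3.5900

Known legs of the cycle: 0.4507 × 0.2898 × 1.314 × 1.623 = 0.27854785871892
For no arbitrage the full-cycle product must be 1, so the missing rate is 1 / 0.27854785871892 ≈ 3.590047.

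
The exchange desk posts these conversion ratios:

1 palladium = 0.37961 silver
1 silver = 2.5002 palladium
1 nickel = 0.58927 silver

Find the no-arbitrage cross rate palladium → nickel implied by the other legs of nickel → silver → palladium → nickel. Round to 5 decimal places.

0.67875

Known legs of the cycle: 0.58927 × 2.5002 = 1.473292854
For no arbitrage the full-cycle product must be 1, so the missing rate is 1 / 1.473292854 ≈ 0.6787517.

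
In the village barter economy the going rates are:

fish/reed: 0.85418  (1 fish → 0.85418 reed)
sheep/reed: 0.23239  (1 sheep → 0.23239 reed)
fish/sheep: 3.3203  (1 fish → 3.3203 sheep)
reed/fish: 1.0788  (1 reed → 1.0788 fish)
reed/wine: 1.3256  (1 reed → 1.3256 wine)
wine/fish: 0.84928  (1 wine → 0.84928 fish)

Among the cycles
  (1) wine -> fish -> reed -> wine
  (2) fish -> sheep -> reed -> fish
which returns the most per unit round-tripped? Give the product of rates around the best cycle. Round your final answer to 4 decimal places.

0.9616

(1) 0.84928 × 0.85418 × 1.3256 = 0.96164
(2) 3.3203 × 0.23239 × 1.0788 = 0.83241
Highest is cycle (1) at 0.9616 (≤1, no arbitrage).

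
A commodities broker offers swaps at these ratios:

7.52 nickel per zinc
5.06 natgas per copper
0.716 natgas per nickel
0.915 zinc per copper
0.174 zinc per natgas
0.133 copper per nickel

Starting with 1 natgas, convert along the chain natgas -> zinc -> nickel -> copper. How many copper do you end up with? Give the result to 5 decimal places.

0.17403

1 natgas × 0.174 = 0.174 zinc
0.174 zinc × 7.52 = 1.30848 nickel
1.30848 nickel × 0.133 = 0.17402784 copper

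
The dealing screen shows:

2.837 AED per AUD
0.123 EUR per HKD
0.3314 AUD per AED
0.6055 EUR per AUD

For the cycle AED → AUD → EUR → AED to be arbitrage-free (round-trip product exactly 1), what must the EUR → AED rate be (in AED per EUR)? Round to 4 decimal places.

Known legs of the cycle: 0.3314 × 0.6055 = 0.2006627
For no arbitrage the full-cycle product must be 1, so the missing rate is 1 / 0.2006627 ≈ 4.983487.

4.9835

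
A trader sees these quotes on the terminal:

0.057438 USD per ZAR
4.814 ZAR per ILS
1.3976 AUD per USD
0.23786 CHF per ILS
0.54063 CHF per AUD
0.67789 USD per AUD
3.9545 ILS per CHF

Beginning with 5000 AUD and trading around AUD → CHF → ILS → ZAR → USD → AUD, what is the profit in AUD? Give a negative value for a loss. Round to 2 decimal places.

5000 AUD × 0.54063 = 2703.15 CHF
2703.15 CHF × 3.9545 = 10689.606675 ILS
10689.606675 ILS × 4.814 = 51459.76653345 ZAR
51459.76653345 ZAR × 0.057438 = 2955.7460701483011 USD
2955.7460701483011 USD × 1.3976 = 4130.95070763926561736 AUD
Net change: 4130.95070763926561736 − 5000 = -869.04929236073438264 AUD

-869.05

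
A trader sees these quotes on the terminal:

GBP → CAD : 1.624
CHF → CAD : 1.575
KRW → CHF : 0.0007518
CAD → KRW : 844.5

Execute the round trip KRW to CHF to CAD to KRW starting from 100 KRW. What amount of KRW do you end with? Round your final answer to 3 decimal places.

99.996

100 KRW × 0.0007518 = 0.07518 CHF
0.07518 CHF × 1.575 = 0.1184085 CAD
0.1184085 CAD × 844.5 = 99.99597825 KRW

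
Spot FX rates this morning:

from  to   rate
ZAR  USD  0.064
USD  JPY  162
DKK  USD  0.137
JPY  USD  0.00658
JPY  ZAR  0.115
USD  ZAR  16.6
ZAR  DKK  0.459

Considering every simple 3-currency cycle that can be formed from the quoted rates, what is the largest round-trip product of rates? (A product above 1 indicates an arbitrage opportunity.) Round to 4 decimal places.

ZAR→USD→JPY→ZAR: 0.064 × 162 × 0.115 = 1.19232
ZAR→DKK→USD→ZAR: 0.459 × 0.137 × 16.6 = 1.04386
Maximum is ZAR→USD→JPY→ZAR at 1.1923; arbitrage exists.

1.1923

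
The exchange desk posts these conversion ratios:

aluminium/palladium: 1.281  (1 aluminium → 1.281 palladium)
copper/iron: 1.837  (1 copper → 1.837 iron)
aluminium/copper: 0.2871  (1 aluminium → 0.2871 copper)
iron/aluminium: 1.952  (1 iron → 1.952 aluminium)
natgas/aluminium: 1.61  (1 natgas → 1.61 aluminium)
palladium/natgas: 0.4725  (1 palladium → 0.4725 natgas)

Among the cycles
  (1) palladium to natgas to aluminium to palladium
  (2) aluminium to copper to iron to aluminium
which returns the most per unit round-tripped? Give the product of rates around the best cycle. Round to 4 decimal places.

1.0295

(1) 0.4725 × 1.61 × 1.281 = 0.97449
(2) 0.2871 × 1.837 × 1.952 = 1.02949
Highest is cycle (2) at 1.0295 (>1, arbitrage).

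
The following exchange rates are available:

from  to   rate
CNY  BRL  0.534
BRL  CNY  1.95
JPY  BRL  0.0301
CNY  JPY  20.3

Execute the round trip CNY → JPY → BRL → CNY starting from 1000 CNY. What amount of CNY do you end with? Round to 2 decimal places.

1000 CNY × 20.3 = 20300 JPY
20300 JPY × 0.0301 = 611.03 BRL
611.03 BRL × 1.95 = 1191.5085 CNY

1191.51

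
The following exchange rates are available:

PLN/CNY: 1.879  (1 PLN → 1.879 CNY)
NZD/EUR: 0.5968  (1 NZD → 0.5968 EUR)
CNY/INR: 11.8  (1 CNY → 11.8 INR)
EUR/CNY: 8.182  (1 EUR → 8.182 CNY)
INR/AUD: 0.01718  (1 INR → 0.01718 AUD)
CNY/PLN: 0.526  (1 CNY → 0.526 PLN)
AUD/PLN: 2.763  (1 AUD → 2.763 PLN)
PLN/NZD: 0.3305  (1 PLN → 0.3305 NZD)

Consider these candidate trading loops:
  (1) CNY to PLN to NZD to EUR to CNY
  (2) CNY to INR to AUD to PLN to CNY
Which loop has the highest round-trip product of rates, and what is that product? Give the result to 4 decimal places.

1.0525

(1) 0.526 × 0.3305 × 0.5968 × 8.182 = 0.84888
(2) 11.8 × 0.01718 × 2.763 × 1.879 = 1.05248
Highest is cycle (2) at 1.0525 (>1, arbitrage).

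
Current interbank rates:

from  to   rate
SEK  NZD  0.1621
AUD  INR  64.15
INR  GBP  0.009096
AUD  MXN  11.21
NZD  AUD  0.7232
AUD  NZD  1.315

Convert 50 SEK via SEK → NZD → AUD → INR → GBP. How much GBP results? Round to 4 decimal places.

50 SEK × 0.1621 = 8.105 NZD
8.105 NZD × 0.7232 = 5.861536 AUD
5.861536 AUD × 64.15 = 376.0175344 INR
376.0175344 INR × 0.009096 = 3.4202554929024 GBP

3.4203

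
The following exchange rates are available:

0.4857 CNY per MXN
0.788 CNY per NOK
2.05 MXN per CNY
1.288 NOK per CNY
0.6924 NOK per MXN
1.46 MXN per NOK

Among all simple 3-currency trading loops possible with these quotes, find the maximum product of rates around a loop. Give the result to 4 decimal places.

NOK→CNY→MXN→NOK: 0.788 × 2.05 × 0.6924 = 1.11850
NOK→MXN→CNY→NOK: 1.46 × 0.4857 × 1.288 = 0.91335
Maximum is NOK→CNY→MXN→NOK at 1.1185; arbitrage exists.

1.1185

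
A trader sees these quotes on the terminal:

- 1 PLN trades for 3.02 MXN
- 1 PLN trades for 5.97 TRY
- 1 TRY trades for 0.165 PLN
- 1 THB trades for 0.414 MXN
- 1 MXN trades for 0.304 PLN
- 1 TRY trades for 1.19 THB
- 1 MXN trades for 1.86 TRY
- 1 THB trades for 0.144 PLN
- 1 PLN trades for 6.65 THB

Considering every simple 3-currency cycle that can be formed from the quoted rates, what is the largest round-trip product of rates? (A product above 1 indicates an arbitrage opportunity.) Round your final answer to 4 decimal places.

PLN→TRY→THB→PLN: 5.97 × 1.19 × 0.144 = 1.02302
MXN→TRY→PLN→MXN: 1.86 × 0.165 × 3.02 = 0.92684
MXN→TRY→THB→MXN: 1.86 × 1.19 × 0.414 = 0.91635
MXN→PLN→THB→MXN: 0.304 × 6.65 × 0.414 = 0.83694
Maximum is PLN→TRY→THB→PLN at 1.0230; arbitrage exists.

1.0230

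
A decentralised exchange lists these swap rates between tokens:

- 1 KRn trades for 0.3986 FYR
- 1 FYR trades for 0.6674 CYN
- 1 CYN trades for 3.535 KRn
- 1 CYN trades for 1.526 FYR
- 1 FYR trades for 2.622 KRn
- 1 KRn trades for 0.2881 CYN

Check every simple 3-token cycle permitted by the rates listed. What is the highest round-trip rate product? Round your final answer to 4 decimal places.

1.1527

CYN→FYR→KRn→CYN: 1.526 × 2.622 × 0.2881 = 1.15274
CYN→KRn→FYR→CYN: 3.535 × 0.3986 × 0.6674 = 0.94040
Maximum is CYN→FYR→KRn→CYN at 1.1527; arbitrage exists.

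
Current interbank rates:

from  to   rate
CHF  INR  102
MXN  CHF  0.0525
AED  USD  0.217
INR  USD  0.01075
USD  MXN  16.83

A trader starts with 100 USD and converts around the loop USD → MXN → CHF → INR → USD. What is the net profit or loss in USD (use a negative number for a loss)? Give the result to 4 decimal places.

-3.1160

100 USD × 16.83 = 1683 MXN
1683 MXN × 0.0525 = 88.3575 CHF
88.3575 CHF × 102 = 9012.465 INR
9012.465 INR × 0.01075 = 96.88399875 USD
Net change: 96.88399875 − 100 = -3.11600125 USD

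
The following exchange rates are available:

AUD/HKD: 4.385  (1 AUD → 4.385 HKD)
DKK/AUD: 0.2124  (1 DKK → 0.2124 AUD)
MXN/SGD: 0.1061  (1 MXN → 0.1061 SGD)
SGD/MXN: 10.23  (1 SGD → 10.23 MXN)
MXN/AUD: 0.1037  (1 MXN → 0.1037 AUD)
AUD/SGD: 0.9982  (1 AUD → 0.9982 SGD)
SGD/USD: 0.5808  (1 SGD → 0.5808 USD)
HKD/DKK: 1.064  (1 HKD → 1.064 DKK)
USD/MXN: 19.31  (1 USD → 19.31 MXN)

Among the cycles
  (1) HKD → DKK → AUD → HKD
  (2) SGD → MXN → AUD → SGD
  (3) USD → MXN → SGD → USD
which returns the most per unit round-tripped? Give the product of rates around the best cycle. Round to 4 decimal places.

1.1899

(1) 1.064 × 0.2124 × 4.385 = 0.99098
(2) 10.23 × 0.1037 × 0.9982 = 1.05894
(3) 19.31 × 0.1061 × 0.5808 = 1.18994
Highest is cycle (3) at 1.1899 (>1, arbitrage).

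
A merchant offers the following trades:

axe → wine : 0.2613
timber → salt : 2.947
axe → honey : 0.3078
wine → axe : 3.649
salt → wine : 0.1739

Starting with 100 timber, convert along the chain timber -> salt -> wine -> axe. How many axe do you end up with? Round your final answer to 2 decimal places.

187.01

100 timber × 2.947 = 294.7 salt
294.7 salt × 0.1739 = 51.24833 wine
51.24833 wine × 3.649 = 187.00515617 axe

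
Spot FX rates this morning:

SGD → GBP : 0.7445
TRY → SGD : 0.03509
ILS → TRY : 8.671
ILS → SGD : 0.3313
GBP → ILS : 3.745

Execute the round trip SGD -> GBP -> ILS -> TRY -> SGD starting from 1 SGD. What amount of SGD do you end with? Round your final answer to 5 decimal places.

0.84834

1 SGD × 0.7445 = 0.7445 GBP
0.7445 GBP × 3.745 = 2.7881525 ILS
2.7881525 ILS × 8.671 = 24.1760703275 TRY
24.1760703275 TRY × 0.03509 = 0.848338307791975 SGD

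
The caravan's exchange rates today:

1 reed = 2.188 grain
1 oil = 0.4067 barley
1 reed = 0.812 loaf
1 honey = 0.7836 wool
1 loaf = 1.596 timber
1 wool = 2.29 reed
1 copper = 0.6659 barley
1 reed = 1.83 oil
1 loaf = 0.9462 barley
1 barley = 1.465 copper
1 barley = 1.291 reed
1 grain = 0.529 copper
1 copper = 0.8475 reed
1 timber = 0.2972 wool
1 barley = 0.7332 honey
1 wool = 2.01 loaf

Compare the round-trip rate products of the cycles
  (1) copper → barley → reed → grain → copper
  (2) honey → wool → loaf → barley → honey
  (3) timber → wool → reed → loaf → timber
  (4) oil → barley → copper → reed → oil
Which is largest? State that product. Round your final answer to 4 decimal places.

(1) 0.6659 × 1.291 × 2.188 × 0.529 = 0.99503
(2) 0.7836 × 2.01 × 0.9462 × 0.7332 = 1.09269
(3) 0.2972 × 2.29 × 0.812 × 1.596 = 0.88201
(4) 0.4067 × 1.465 × 0.8475 × 1.83 = 0.92407
Highest is cycle (2) at 1.0927 (>1, arbitrage).

1.0927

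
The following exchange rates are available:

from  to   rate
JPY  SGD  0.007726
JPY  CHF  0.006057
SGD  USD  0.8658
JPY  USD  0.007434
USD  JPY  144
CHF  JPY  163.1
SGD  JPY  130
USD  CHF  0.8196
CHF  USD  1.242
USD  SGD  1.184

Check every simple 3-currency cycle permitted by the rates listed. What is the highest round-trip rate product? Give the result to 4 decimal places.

1.1442

USD→SGD→JPY→USD: 1.184 × 130 × 0.007434 = 1.14424
USD→JPY→CHF→USD: 144 × 0.006057 × 1.242 = 1.08328
USD→CHF→JPY→USD: 0.8196 × 163.1 × 0.007434 = 0.99375
USD→JPY→SGD→USD: 144 × 0.007726 × 0.8658 = 0.96324
Maximum is USD→SGD→JPY→USD at 1.1442; arbitrage exists.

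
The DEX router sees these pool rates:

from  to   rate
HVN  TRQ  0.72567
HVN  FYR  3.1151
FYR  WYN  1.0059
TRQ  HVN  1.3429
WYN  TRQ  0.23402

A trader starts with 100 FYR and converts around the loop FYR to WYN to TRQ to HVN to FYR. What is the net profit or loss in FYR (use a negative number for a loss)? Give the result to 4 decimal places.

-1.5256

100 FYR × 1.0059 = 100.59 WYN
100.59 WYN × 0.23402 = 23.5400718 TRQ
23.5400718 TRQ × 1.3429 = 31.61196242022 HVN
31.61196242022 HVN × 3.1151 = 98.474424135227322 FYR
Net change: 98.474424135227322 − 100 = -1.525575864772678 FYR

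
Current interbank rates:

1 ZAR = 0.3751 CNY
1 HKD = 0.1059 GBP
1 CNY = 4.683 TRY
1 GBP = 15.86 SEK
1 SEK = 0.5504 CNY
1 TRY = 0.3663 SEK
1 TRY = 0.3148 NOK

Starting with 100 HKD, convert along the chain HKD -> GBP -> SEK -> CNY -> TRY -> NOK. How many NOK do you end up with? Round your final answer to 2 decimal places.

100 HKD × 0.1059 = 10.59 GBP
10.59 GBP × 15.86 = 167.9574 SEK
167.9574 SEK × 0.5504 = 92.44375296 CNY
92.44375296 CNY × 4.683 = 432.91409511168 TRY
432.91409511168 TRY × 0.3148 = 136.281357141156864 NOK

136.28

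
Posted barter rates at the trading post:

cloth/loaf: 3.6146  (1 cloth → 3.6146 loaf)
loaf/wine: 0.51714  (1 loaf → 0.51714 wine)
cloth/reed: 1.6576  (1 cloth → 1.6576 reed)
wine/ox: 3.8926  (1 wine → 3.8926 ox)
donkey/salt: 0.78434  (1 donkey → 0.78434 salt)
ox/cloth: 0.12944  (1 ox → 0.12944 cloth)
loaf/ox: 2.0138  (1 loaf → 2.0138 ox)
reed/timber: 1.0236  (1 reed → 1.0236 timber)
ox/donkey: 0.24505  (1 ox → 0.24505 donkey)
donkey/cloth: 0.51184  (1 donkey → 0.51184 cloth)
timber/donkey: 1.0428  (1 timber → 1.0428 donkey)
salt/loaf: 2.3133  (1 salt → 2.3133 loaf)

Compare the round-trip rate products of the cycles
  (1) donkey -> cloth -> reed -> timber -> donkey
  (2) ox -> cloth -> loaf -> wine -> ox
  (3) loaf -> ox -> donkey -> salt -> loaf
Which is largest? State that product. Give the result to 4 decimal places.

(1) 0.51184 × 1.6576 × 1.0236 × 1.0428 = 0.90562
(2) 0.12944 × 3.6146 × 0.51714 × 3.8926 = 0.94184
(3) 2.0138 × 0.24505 × 0.78434 × 2.3133 = 0.89538
Highest is cycle (2) at 0.9418 (≤1, no arbitrage).

0.9418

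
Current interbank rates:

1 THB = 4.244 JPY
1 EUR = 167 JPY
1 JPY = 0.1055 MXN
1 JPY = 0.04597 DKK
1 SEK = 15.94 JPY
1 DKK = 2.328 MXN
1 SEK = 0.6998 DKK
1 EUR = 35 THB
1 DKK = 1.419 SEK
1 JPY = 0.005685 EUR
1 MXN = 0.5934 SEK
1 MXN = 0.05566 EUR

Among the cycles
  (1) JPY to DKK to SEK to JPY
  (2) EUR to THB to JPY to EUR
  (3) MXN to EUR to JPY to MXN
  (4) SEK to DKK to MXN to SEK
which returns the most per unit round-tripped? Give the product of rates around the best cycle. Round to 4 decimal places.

1.0398

(1) 0.04597 × 1.419 × 15.94 = 1.03979
(2) 35 × 4.244 × 0.005685 = 0.84445
(3) 0.05566 × 167 × 0.1055 = 0.98065
(4) 0.6998 × 2.328 × 0.5934 = 0.96673
Highest is cycle (1) at 1.0398 (>1, arbitrage).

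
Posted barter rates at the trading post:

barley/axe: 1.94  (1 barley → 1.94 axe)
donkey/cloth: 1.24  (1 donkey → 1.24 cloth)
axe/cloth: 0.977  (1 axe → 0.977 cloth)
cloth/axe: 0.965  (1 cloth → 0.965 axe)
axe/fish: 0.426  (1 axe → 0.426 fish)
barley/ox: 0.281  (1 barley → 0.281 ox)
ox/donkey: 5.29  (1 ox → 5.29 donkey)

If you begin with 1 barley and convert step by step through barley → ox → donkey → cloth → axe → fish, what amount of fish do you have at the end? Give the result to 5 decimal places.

1 barley × 0.281 = 0.281 ox
0.281 ox × 5.29 = 1.48649 donkey
1.48649 donkey × 1.24 = 1.8432476 cloth
1.8432476 cloth × 0.965 = 1.778733934 axe
1.778733934 axe × 0.426 = 0.757740655884 fish

0.75774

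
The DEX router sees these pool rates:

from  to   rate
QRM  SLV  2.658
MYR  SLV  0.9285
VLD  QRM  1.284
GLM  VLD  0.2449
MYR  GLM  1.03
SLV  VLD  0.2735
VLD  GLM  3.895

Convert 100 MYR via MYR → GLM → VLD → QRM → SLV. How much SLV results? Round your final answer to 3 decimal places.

100 MYR × 1.03 = 103 GLM
103 GLM × 0.2449 = 25.2247 VLD
25.2247 VLD × 1.284 = 32.3885148 QRM
32.3885148 QRM × 2.658 = 86.0886723384 SLV

86.089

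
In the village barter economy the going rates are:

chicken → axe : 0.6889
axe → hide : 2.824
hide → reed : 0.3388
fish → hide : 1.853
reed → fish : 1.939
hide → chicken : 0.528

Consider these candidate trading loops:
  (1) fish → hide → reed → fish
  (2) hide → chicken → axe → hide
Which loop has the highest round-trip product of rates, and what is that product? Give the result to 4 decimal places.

(1) 1.853 × 0.3388 × 1.939 = 1.21730
(2) 0.528 × 0.6889 × 2.824 = 1.02720
Highest is cycle (1) at 1.2173 (>1, arbitrage).

1.2173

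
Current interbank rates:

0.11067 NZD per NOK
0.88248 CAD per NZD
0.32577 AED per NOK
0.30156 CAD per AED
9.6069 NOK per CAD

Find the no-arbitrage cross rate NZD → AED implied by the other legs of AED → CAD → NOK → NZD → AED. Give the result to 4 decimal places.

Known legs of the cycle: 0.30156 × 9.6069 × 0.11067 = 0.32061727207188
For no arbitrage the full-cycle product must be 1, so the missing rate is 1 / 0.32061727207188 ≈ 3.118984.

3.1190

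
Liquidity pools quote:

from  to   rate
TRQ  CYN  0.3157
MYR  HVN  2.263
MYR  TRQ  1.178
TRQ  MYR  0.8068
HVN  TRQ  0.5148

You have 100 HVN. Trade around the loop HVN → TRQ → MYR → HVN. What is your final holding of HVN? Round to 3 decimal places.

93.992

100 HVN × 0.5148 = 51.48 TRQ
51.48 TRQ × 0.8068 = 41.534064 MYR
41.534064 MYR × 2.263 = 93.991586832 HVN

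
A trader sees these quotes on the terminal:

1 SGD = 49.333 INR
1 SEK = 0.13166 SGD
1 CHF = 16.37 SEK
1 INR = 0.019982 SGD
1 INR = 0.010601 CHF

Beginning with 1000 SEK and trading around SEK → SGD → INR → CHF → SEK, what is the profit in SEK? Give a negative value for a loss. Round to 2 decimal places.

1000 SEK × 0.13166 = 131.66 SGD
131.66 SGD × 49.333 = 6495.18278 INR
6495.18278 INR × 0.010601 = 68.85543265078 CHF
68.85543265078 CHF × 16.37 = 1127.1634324932686 SEK
Net change: 1127.1634324932686 − 1000 = 127.1634324932686 SEK

127.16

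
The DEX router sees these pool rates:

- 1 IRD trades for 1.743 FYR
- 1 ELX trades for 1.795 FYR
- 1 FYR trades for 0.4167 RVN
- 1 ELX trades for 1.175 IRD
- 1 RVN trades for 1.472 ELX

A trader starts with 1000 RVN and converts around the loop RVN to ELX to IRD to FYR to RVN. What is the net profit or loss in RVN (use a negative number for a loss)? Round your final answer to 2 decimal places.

1000 RVN × 1.472 = 1472 ELX
1472 ELX × 1.175 = 1729.6 IRD
1729.6 IRD × 1.743 = 3014.6928 FYR
3014.6928 FYR × 0.4167 = 1256.22248976 RVN
Net change: 1256.22248976 − 1000 = 256.22248976 RVN

256.22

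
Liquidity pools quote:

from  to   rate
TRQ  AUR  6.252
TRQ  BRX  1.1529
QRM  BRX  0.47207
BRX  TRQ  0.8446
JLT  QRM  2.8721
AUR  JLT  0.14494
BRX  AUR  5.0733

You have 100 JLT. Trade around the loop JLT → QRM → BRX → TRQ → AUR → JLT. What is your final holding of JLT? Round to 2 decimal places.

100 JLT × 2.8721 = 287.21 QRM
287.21 QRM × 0.47207 = 135.5832247 BRX
135.5832247 BRX × 0.8446 = 114.51359158162 TRQ
114.51359158162 TRQ × 6.252 = 715.93897456828824 AUR
715.93897456828824 AUR × 0.14494 = 103.7681949739276975056 JLT

103.77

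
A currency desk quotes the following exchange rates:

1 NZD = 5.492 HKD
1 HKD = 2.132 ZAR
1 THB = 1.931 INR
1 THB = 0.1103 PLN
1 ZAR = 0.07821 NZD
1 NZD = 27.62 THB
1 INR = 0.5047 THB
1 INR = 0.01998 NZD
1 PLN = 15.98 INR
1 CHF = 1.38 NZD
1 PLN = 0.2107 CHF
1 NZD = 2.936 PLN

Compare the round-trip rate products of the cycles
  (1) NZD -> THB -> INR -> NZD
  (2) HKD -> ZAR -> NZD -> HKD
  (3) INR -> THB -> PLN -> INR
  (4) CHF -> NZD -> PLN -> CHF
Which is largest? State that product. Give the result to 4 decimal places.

1.0656

(1) 27.62 × 1.931 × 0.01998 = 1.06562
(2) 2.132 × 0.07821 × 5.492 = 0.91576
(3) 0.5047 × 0.1103 × 15.98 = 0.88958
(4) 1.38 × 2.936 × 0.2107 = 0.85369
Highest is cycle (1) at 1.0656 (>1, arbitrage).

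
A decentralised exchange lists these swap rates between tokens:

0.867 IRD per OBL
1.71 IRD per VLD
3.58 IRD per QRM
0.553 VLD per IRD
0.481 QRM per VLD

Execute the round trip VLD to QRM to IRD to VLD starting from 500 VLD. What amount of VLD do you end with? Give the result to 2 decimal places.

476.13

500 VLD × 0.481 = 240.5 QRM
240.5 QRM × 3.58 = 860.99 IRD
860.99 IRD × 0.553 = 476.12747 VLD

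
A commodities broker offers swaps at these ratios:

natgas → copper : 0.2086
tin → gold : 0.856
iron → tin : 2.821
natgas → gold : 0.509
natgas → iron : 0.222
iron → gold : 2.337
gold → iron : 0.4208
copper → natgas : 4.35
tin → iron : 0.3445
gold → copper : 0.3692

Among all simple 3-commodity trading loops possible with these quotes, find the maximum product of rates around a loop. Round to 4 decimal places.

tin→gold→iron→tin: 0.856 × 0.4208 × 2.821 = 1.01614
gold→copper→natgas→gold: 0.3692 × 4.35 × 0.509 = 0.81746
Maximum is tin→gold→iron→tin at 1.0161; arbitrage exists.

1.0161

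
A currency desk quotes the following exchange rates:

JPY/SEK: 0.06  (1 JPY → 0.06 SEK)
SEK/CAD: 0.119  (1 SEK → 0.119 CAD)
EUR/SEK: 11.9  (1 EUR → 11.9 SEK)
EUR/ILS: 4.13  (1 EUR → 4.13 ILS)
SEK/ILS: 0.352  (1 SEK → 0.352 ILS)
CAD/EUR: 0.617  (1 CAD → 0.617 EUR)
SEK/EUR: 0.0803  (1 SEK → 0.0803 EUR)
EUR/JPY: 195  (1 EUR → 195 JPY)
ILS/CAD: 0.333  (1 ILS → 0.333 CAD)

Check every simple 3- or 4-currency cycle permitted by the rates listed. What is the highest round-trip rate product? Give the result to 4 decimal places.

SEK→EUR→JPY→SEK: 0.0803 × 195 × 0.06 = 0.93951
CAD→EUR→SEK→CAD: 0.617 × 11.9 × 0.119 = 0.87373
CAD→EUR→SEK→ILS→CAD: 0.617 × 11.9 × 0.352 × 0.333 = 0.86064
CAD→EUR→JPY→SEK→CAD: 0.617 × 195 × 0.06 × 0.119 = 0.85905
CAD→EUR→ILS→CAD: 0.617 × 4.13 × 0.333 = 0.84855
Maximum is SEK→EUR→JPY→SEK at 0.9395; no arbitrage — every cycle loses value.

0.9395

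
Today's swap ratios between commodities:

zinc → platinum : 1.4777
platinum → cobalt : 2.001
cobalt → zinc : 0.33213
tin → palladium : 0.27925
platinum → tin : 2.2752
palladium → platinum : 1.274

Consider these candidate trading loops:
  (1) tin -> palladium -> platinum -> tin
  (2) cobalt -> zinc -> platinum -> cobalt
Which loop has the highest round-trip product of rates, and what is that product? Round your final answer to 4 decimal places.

(1) 0.27925 × 1.274 × 2.2752 = 0.80944
(2) 0.33213 × 1.4777 × 2.001 = 0.98207
Highest is cycle (2) at 0.9821 (≤1, no arbitrage).

0.9821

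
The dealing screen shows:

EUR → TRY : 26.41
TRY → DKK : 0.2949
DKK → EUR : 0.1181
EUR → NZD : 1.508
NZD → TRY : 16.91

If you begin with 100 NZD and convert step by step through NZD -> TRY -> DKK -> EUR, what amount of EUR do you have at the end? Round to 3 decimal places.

58.894

100 NZD × 16.91 = 1691 TRY
1691 TRY × 0.2949 = 498.6759 DKK
498.6759 DKK × 0.1181 = 58.89362379 EUR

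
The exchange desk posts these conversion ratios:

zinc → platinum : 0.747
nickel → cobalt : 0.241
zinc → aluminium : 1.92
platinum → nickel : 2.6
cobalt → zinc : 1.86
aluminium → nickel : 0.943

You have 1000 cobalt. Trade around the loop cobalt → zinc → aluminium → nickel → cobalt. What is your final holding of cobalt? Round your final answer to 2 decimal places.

1000 cobalt × 1.86 = 1860 zinc
1860 zinc × 1.92 = 3571.2 aluminium
3571.2 aluminium × 0.943 = 3367.6416 nickel
3367.6416 nickel × 0.241 = 811.6016256 cobalt

811.60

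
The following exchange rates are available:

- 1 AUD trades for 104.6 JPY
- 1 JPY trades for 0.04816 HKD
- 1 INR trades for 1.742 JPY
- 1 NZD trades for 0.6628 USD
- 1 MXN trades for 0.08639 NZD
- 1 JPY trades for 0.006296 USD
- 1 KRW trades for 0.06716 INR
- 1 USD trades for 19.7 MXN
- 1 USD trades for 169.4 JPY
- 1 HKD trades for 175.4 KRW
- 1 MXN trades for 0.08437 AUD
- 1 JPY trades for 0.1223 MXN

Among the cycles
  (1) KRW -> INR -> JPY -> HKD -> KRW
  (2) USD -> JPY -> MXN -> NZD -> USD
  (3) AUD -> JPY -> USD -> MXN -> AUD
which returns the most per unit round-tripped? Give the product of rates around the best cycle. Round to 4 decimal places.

1.1863

(1) 0.06716 × 1.742 × 0.04816 × 175.4 = 0.98827
(2) 169.4 × 0.1223 × 0.08639 × 0.6628 = 1.18628
(3) 104.6 × 0.006296 × 19.7 × 0.08437 = 1.09459
Highest is cycle (2) at 1.1863 (>1, arbitrage).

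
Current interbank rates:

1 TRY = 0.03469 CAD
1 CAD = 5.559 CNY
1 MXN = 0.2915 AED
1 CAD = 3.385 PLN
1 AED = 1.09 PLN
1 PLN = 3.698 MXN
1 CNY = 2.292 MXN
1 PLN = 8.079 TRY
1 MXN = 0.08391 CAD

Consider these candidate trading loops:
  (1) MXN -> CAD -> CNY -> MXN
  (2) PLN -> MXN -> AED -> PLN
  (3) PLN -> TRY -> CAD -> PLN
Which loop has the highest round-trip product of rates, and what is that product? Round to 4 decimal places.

(1) 0.08391 × 5.559 × 2.292 = 1.06912
(2) 3.698 × 0.2915 × 1.09 = 1.17498
(3) 8.079 × 0.03469 × 3.385 = 0.94868
Highest is cycle (2) at 1.1750 (>1, arbitrage).

1.1750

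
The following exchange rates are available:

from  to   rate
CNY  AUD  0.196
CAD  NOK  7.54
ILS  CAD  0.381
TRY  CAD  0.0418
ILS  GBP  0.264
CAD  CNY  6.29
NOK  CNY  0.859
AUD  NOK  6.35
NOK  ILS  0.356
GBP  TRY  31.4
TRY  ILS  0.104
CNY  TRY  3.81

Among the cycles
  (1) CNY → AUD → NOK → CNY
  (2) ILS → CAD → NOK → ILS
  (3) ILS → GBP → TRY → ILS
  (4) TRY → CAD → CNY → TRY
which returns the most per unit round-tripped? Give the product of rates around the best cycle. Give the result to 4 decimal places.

(1) 0.196 × 6.35 × 0.859 = 1.06911
(2) 0.381 × 7.54 × 0.356 = 1.02270
(3) 0.264 × 31.4 × 0.104 = 0.86212
(4) 0.0418 × 6.29 × 3.81 = 1.00173
Highest is cycle (1) at 1.0691 (>1, arbitrage).

1.0691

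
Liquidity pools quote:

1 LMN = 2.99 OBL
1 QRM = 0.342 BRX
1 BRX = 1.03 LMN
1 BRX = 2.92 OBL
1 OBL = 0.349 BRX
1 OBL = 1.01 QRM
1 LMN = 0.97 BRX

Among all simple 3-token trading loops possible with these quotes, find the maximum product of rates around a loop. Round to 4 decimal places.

1.0748

LMN→OBL→BRX→LMN: 2.99 × 0.349 × 1.03 = 1.07482
QRM→BRX→OBL→QRM: 0.342 × 2.92 × 1.01 = 1.00863
Maximum is LMN→OBL→BRX→LMN at 1.0748; arbitrage exists.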